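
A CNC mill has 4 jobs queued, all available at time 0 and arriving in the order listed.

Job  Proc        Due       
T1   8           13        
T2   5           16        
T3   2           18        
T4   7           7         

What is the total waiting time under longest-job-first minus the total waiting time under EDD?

LPT (decreasing processing time): T1 T4 T2 T3.
T1: waits 0, runs 0→8
T4: waits 8, runs 8→15
T2: waits 15, runs 15→20
T3: waits 20, runs 20→22
Sum = 0+8+15+20 = 43.
EDD (increasing due date): T4 T1 T2 T3.
T4: waits 0, runs 0→7
T1: waits 7, runs 7→15
T2: waits 15, runs 15→20
T3: waits 20, runs 20→22
Sum = 0+7+15+20 = 42.
Difference = 43 − 42 = 1.

1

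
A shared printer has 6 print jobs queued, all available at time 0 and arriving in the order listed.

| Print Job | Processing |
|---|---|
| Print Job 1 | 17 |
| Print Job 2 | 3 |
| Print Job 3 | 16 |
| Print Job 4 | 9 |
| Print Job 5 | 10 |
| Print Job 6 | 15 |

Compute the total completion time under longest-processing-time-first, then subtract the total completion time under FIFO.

50

LPT (decreasing processing time): Print Job 1 Print Job 3 Print Job 6 Print Job 5 Print Job 4 Print Job 2.
Print Job 1: 0→17
Print Job 3: 17→33
Print Job 6: 33→48
Print Job 5: 48→58
Print Job 4: 58→67
Print Job 2: 67→70
Sum = 17+33+48+58+67+70 = 293.
FIFO (arrival order): Print Job 1 Print Job 2 Print Job 3 Print Job 4 Print Job 5 Print Job 6.
Print Job 1: 0→17
Print Job 2: 17→20
Print Job 3: 20→36
Print Job 4: 36→45
Print Job 5: 45→55
Print Job 6: 55→70
Sum = 17+20+36+45+55+70 = 243.
Difference = 293 − 243 = 50.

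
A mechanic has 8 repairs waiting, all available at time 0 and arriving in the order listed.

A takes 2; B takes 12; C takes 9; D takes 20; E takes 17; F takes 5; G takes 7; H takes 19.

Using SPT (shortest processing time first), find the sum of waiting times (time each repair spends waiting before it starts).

SPT (increasing processing time): A F G C B E H D.
A: waits 0, runs 0→2
F: waits 2, runs 2→7
G: waits 7, runs 7→14
C: waits 14, runs 14→23
B: waits 23, runs 23→35
E: waits 35, runs 35→52
H: waits 52, runs 52→71
D: waits 71, runs 71→91
Sum = 0+2+7+14+23+35+52+71 = 204.

204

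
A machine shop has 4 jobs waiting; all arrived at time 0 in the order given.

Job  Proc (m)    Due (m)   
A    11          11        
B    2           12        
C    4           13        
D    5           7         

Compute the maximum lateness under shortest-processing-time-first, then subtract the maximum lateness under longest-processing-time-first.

SPT (increasing processing time): B C D A.
B: 0→2, due 12, lateness -10
C: 2→6, due 13, lateness -7
D: 6→11, due 7, lateness 4
A: 11→22, due 11, lateness 11
Maximum = 11.
LPT (decreasing processing time): A D C B.
A: 0→11, due 11, lateness 0
D: 11→16, due 7, lateness 9
C: 16→20, due 13, lateness 7
B: 20→22, due 12, lateness 10
Maximum = 10.
Difference = 11 − 10 = 1.

1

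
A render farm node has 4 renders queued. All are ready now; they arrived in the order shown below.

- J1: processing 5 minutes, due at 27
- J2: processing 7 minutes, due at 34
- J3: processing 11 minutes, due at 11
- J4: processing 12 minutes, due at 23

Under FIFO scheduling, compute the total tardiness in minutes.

24

FIFO (arrival order): J1 J2 J3 J4.
J1: 0→5, due 27, tardiness 0
J2: 5→12, due 34, tardiness 0
J3: 12→23, due 11, tardiness 12
J4: 23→35, due 23, tardiness 12
Sum = 0+0+12+12 = 24.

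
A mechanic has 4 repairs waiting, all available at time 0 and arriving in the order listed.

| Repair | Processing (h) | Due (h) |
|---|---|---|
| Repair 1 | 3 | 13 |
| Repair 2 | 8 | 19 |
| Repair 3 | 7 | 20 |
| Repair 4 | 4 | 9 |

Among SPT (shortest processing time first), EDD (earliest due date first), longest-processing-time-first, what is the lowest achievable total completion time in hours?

SPT (increasing processing time): Repair 1 Repair 4 Repair 3 Repair 2.
Repair 1: 0→3
Repair 4: 3→7
Repair 3: 7→14
Repair 2: 14→22
Sum = 3+7+14+22 = 46.
EDD (increasing due date): Repair 4 Repair 1 Repair 2 Repair 3.
Repair 4: 0→4
Repair 1: 4→7
Repair 2: 7→15
Repair 3: 15→22
Sum = 4+7+15+22 = 48.
LPT (decreasing processing time): Repair 2 Repair 3 Repair 4 Repair 1.
Repair 2: 0→8
Repair 3: 8→15
Repair 4: 15→19
Repair 1: 19→22
Sum = 8+15+19+22 = 64.
SPT 46, EDD 48, LPT 64 → minimum 46.

46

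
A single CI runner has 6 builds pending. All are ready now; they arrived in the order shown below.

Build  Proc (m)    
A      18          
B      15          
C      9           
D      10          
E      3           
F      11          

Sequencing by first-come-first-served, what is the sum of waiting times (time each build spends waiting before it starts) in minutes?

200

FIFO (arrival order): A B C D E F.
A: waits 0, runs 0→18
B: waits 18, runs 18→33
C: waits 33, runs 33→42
D: waits 42, runs 42→52
E: waits 52, runs 52→55
F: waits 55, runs 55→66
Sum = 0+18+33+42+52+55 = 200.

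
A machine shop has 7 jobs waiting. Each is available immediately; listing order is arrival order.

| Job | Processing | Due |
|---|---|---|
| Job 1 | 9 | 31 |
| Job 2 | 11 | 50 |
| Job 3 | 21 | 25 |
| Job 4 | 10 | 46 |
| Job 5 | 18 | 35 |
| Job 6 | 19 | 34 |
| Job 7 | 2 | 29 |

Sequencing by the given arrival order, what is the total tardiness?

FIFO (arrival order): Job 1 Job 2 Job 3 Job 4 Job 5 Job 6 Job 7.
Job 1: 0→9, due 31, tardiness 0
Job 2: 9→20, due 50, tardiness 0
Job 3: 20→41, due 25, tardiness 16
Job 4: 41→51, due 46, tardiness 5
Job 5: 51→69, due 35, tardiness 34
Job 6: 69→88, due 34, tardiness 54
Job 7: 88→90, due 29, tardiness 61
Sum = 0+0+16+5+34+54+61 = 170.

170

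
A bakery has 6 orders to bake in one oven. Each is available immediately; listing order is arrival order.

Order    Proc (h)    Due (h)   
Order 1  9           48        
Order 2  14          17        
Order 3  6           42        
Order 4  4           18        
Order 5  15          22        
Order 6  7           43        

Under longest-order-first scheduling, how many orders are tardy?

4

LPT (decreasing processing time): Order 5 Order 2 Order 1 Order 6 Order 3 Order 4.
Order 5: 0→15, due 22, tardiness 0
Order 2: 15→29, due 17, tardiness 12
Order 1: 29→38, due 48, tardiness 0
Order 6: 38→45, due 43, tardiness 2
Order 3: 45→51, due 42, tardiness 9
Order 4: 51→55, due 18, tardiness 37
Late orders: 4.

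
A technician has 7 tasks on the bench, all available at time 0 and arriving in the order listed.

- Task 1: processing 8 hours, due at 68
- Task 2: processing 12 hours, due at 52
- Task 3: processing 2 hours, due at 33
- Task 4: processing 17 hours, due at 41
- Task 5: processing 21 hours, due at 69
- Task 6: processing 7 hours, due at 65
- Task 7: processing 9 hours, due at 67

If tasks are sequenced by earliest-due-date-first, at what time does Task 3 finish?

EDD (increasing due date): Task 3 Task 4 Task 2 Task 6 Task 7 Task 1 Task 5.
Task 3: 0→2

2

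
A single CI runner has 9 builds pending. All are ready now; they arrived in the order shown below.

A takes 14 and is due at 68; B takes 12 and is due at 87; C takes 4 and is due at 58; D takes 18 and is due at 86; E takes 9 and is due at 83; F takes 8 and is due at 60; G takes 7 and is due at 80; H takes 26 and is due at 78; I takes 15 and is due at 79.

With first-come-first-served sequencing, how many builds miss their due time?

3

FIFO (arrival order): A B C D E F G H I.
A: 0→14, due 68, tardiness 0
B: 14→26, due 87, tardiness 0
C: 26→30, due 58, tardiness 0
D: 30→48, due 86, tardiness 0
E: 48→57, due 83, tardiness 0
F: 57→65, due 60, tardiness 5
G: 65→72, due 80, tardiness 0
H: 72→98, due 78, tardiness 20
I: 98→113, due 79, tardiness 34
Late builds: 3.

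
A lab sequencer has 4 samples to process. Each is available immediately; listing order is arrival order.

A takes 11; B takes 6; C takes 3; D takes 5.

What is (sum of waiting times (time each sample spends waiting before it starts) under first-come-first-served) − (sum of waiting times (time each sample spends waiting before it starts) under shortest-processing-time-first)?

FIFO (arrival order): A B C D.
A: waits 0, runs 0→11
B: waits 11, runs 11→17
C: waits 17, runs 17→20
D: waits 20, runs 20→25
Sum = 0+11+17+20 = 48.
SPT (increasing processing time): C D B A.
C: waits 0, runs 0→3
D: waits 3, runs 3→8
B: waits 8, runs 8→14
A: waits 14, runs 14→25
Sum = 0+3+8+14 = 25.
Difference = 48 − 25 = 23.

23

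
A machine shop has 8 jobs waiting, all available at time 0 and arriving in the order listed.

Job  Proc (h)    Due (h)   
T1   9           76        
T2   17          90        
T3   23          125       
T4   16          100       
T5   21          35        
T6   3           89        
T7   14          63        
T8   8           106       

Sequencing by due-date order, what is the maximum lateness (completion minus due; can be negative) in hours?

EDD (increasing due date): T5 T7 T1 T6 T2 T4 T8 T3.
T5: 0→21, due 35, lateness -14
T7: 21→35, due 63, lateness -28
T1: 35→44, due 76, lateness -32
T6: 44→47, due 89, lateness -42
T2: 47→64, due 90, lateness -26
T4: 64→80, due 100, lateness -20
T8: 80→88, due 106, lateness -18
T3: 88→111, due 125, lateness -14
Maximum = -14.

-14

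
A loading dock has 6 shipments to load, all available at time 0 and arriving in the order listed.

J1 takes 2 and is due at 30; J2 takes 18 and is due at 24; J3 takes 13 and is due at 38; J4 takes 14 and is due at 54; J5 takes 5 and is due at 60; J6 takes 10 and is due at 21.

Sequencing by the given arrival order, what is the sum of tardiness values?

41

FIFO (arrival order): J1 J2 J3 J4 J5 J6.
J1: 0→2, due 30, tardiness 0
J2: 2→20, due 24, tardiness 0
J3: 20→33, due 38, tardiness 0
J4: 33→47, due 54, tardiness 0
J5: 47→52, due 60, tardiness 0
J6: 52→62, due 21, tardiness 41
Sum = 0+0+0+0+0+41 = 41.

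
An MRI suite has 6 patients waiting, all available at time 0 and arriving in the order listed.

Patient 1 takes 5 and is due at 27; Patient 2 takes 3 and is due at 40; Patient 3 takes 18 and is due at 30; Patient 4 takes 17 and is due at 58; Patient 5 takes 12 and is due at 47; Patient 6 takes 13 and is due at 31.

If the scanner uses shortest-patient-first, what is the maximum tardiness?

38

SPT (increasing processing time): Patient 2 Patient 1 Patient 5 Patient 6 Patient 4 Patient 3.
Patient 2: 0→3, due 40, tardiness 0
Patient 1: 3→8, due 27, tardiness 0
Patient 5: 8→20, due 47, tardiness 0
Patient 6: 20→33, due 31, tardiness 2
Patient 4: 33→50, due 58, tardiness 0
Patient 3: 50→68, due 30, tardiness 38
Maximum = 38.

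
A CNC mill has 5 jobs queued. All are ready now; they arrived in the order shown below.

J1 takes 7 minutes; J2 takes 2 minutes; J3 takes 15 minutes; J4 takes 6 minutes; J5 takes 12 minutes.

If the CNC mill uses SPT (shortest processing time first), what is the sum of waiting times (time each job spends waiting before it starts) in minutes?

SPT (increasing processing time): J2 J4 J1 J5 J3.
J2: waits 0, runs 0→2
J4: waits 2, runs 2→8
J1: waits 8, runs 8→15
J5: waits 15, runs 15→27
J3: waits 27, runs 27→42
Sum = 0+2+8+15+27 = 52.

52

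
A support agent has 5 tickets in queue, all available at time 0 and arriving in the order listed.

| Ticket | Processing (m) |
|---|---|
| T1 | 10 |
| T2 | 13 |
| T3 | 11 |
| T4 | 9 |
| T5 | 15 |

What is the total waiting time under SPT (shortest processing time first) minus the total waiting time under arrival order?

-9

SPT (increasing processing time): T4 T1 T3 T2 T5.
T4: waits 0, runs 0→9
T1: waits 9, runs 9→19
T3: waits 19, runs 19→30
T2: waits 30, runs 30→43
T5: waits 43, runs 43→58
Sum = 0+9+19+30+43 = 101.
FIFO (arrival order): T1 T2 T3 T4 T5.
T1: waits 0, runs 0→10
T2: waits 10, runs 10→23
T3: waits 23, runs 23→34
T4: waits 34, runs 34→43
T5: waits 43, runs 43→58
Sum = 0+10+23+34+43 = 110.
Difference = 101 − 110 = -9.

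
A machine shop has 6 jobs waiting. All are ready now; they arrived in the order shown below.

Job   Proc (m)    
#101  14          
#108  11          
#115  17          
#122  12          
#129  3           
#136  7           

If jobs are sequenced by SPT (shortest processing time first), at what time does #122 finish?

33

SPT (increasing processing time): #129 #136 #108 #122 #101 #115.
#129: 0→3
#136: 3→10
#108: 10→21
#122: 21→33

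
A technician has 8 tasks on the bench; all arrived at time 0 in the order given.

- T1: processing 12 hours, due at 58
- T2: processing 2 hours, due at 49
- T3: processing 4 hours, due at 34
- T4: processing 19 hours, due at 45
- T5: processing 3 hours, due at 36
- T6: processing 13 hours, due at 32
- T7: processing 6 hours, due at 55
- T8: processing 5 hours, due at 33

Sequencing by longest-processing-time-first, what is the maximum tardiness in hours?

26

LPT (decreasing processing time): T4 T6 T1 T7 T8 T3 T5 T2.
T4: 0→19, due 45, tardiness 0
T6: 19→32, due 32, tardiness 0
T1: 32→44, due 58, tardiness 0
T7: 44→50, due 55, tardiness 0
T8: 50→55, due 33, tardiness 22
T3: 55→59, due 34, tardiness 25
T5: 59→62, due 36, tardiness 26
T2: 62→64, due 49, tardiness 15
Maximum = 26.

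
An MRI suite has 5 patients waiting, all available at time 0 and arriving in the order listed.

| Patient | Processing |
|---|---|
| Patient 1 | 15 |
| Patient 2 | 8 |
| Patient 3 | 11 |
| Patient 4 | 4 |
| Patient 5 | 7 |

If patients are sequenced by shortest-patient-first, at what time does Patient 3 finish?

30

SPT (increasing processing time): Patient 4 Patient 5 Patient 2 Patient 3 Patient 1.
Patient 4: 0→4
Patient 5: 4→11
Patient 2: 11→19
Patient 3: 19→30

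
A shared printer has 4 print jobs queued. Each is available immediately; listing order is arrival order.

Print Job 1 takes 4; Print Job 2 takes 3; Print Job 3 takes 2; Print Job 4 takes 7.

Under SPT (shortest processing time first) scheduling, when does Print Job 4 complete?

16

SPT (increasing processing time): Print Job 3 Print Job 2 Print Job 1 Print Job 4.
Print Job 3: 0→2
Print Job 2: 2→5
Print Job 1: 5→9
Print Job 4: 9→16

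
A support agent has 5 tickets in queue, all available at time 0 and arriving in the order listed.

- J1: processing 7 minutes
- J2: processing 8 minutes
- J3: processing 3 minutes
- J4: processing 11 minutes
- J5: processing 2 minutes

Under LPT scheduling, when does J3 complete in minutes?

29

LPT (decreasing processing time): J4 J2 J1 J3 J5.
J4: 0→11
J2: 11→19
J1: 19→26
J3: 26→29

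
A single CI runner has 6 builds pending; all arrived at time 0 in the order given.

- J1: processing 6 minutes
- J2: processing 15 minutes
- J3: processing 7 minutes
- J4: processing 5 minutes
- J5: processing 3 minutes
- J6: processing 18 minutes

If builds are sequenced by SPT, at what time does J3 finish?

21

SPT (increasing processing time): J5 J4 J1 J3 J2 J6.
J5: 0→3
J4: 3→8
J1: 8→14
J3: 14→21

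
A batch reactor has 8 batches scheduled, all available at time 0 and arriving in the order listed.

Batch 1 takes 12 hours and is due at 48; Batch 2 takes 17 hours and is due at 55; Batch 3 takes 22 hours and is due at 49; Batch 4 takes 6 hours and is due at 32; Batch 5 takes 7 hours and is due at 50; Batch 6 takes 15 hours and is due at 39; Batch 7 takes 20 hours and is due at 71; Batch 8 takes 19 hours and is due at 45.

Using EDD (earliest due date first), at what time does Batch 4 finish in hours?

EDD (increasing due date): Batch 4 Batch 6 Batch 8 Batch 1 Batch 3 Batch 5 Batch 2 Batch 7.
Batch 4: 0→6

6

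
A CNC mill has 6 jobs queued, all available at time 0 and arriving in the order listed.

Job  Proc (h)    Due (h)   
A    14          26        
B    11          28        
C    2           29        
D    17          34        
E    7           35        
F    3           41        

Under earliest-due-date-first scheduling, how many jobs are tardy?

3

EDD (increasing due date): A B C D E F.
A: 0→14, due 26, tardiness 0
B: 14→25, due 28, tardiness 0
C: 25→27, due 29, tardiness 0
D: 27→44, due 34, tardiness 10
E: 44→51, due 35, tardiness 16
F: 51→54, due 41, tardiness 13
Late jobs: 3.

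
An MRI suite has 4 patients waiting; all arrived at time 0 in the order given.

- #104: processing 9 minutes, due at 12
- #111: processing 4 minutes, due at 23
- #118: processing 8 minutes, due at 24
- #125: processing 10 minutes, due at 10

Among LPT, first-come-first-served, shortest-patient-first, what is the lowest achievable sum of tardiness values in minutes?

18

LPT (decreasing processing time): #125 #104 #118 #111.
#125: 0→10, due 10, tardiness 0
#104: 10→19, due 12, tardiness 7
#118: 19→27, due 24, tardiness 3
#111: 27→31, due 23, tardiness 8
Sum = 0+7+3+8 = 18.
FIFO (arrival order): #104 #111 #118 #125.
#104: 0→9, due 12, tardiness 0
#111: 9→13, due 23, tardiness 0
#118: 13→21, due 24, tardiness 0
#125: 21→31, due 10, tardiness 21
Sum = 0+0+0+21 = 21.
SPT (increasing processing time): #111 #118 #104 #125.
#111: 0→4, due 23, tardiness 0
#118: 4→12, due 24, tardiness 0
#104: 12→21, due 12, tardiness 9
#125: 21→31, due 10, tardiness 21
Sum = 0+0+9+21 = 30.
LPT 18, FIFO 21, SPT 30 → minimum 18.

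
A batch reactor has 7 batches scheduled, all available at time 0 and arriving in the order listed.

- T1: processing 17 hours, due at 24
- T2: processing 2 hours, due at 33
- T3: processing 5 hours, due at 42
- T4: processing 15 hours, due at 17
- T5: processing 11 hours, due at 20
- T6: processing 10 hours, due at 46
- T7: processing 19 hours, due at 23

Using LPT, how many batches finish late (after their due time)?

LPT (decreasing processing time): T7 T1 T4 T5 T6 T3 T2.
T7: 0→19, due 23, tardiness 0
T1: 19→36, due 24, tardiness 12
T4: 36→51, due 17, tardiness 34
T5: 51→62, due 20, tardiness 42
T6: 62→72, due 46, tardiness 26
T3: 72→77, due 42, tardiness 35
T2: 77→79, due 33, tardiness 46
Late batches: 6.

6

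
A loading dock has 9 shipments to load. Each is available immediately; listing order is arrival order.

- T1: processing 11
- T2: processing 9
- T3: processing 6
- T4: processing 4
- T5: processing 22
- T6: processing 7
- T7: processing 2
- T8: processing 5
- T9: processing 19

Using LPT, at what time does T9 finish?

41

LPT (decreasing processing time): T5 T9 T1 T2 T6 T3 T8 T4 T7.
T5: 0→22
T9: 22→41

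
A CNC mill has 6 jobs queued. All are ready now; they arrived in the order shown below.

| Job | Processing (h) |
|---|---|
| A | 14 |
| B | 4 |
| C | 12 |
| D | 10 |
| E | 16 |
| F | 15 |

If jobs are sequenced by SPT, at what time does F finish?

55

SPT (increasing processing time): B D C A F E.
B: 0→4
D: 4→14
C: 14→26
A: 26→40
F: 40→55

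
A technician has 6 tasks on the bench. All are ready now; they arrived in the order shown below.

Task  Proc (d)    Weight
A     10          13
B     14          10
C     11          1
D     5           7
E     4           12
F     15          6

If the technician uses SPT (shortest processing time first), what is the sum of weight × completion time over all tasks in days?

SPT (increasing processing time): E D A C B F.
E: finishes 4, weight 12, w·C = 48
D: finishes 9, weight 7, w·C = 63
A: finishes 19, weight 13, w·C = 247
C: finishes 30, weight 1, w·C = 30
B: finishes 44, weight 10, w·C = 440
F: finishes 59, weight 6, w·C = 354
Sum = 48+63+247+30+440+354 = 1182.

1182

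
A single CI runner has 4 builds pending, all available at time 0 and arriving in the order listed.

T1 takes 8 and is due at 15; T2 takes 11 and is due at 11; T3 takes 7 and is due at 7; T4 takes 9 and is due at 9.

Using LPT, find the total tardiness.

LPT (decreasing processing time): T2 T4 T1 T3.
T2: 0→11, due 11, tardiness 0
T4: 11→20, due 9, tardiness 11
T1: 20→28, due 15, tardiness 13
T3: 28→35, due 7, tardiness 28
Sum = 0+11+13+28 = 52.

52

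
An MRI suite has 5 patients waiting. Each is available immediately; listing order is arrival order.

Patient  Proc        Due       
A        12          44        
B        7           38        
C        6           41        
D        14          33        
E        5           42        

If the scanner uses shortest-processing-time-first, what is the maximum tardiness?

11

SPT (increasing processing time): E C B A D.
E: 0→5, due 42, tardiness 0
C: 5→11, due 41, tardiness 0
B: 11→18, due 38, tardiness 0
A: 18→30, due 44, tardiness 0
D: 30→44, due 33, tardiness 11
Maximum = 11.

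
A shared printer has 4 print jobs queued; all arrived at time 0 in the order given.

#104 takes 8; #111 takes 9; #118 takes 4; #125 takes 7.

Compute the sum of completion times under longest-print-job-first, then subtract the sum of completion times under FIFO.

4

LPT (decreasing processing time): #111 #104 #125 #118.
#111: 0→9
#104: 9→17
#125: 17→24
#118: 24→28
Sum = 9+17+24+28 = 78.
FIFO (arrival order): #104 #111 #118 #125.
#104: 0→8
#111: 8→17
#118: 17→21
#125: 21→28
Sum = 8+17+21+28 = 74.
Difference = 78 − 74 = 4.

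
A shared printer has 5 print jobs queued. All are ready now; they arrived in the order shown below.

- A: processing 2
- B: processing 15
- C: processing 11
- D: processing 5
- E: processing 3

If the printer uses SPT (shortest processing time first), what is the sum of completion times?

SPT (increasing processing time): A E D C B.
A: 0→2
E: 2→5
D: 5→10
C: 10→21
B: 21→36
Sum = 2+5+10+21+36 = 74.

74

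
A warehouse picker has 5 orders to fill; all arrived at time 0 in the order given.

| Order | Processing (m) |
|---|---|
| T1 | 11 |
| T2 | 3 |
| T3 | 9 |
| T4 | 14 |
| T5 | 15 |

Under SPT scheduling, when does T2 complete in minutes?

SPT (increasing processing time): T2 T3 T1 T4 T5.
T2: 0→3

3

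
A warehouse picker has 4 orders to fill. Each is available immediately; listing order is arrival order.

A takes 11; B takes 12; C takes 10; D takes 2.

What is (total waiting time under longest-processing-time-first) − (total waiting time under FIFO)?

LPT (decreasing processing time): B A C D.
B: waits 0, runs 0→12
A: waits 12, runs 12→23
C: waits 23, runs 23→33
D: waits 33, runs 33→35
Sum = 0+12+23+33 = 68.
FIFO (arrival order): A B C D.
A: waits 0, runs 0→11
B: waits 11, runs 11→23
C: waits 23, runs 23→33
D: waits 33, runs 33→35
Sum = 0+11+23+33 = 67.
Difference = 68 − 67 = 1.

1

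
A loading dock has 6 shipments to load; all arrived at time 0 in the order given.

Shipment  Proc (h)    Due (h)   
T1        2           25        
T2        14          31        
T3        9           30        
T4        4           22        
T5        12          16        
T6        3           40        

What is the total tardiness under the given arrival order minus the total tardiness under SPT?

FIFO (arrival order): T1 T2 T3 T4 T5 T6.
T1: 0→2, due 25, tardiness 0
T2: 2→16, due 31, tardiness 0
T3: 16→25, due 30, tardiness 0
T4: 25→29, due 22, tardiness 7
T5: 29→41, due 16, tardiness 25
T6: 41→44, due 40, tardiness 4
Sum = 0+0+0+7+25+4 = 36.
SPT (increasing processing time): T1 T6 T4 T3 T5 T2.
T1: 0→2, due 25, tardiness 0
T6: 2→5, due 40, tardiness 0
T4: 5→9, due 22, tardiness 0
T3: 9→18, due 30, tardiness 0
T5: 18→30, due 16, tardiness 14
T2: 30→44, due 31, tardiness 13
Sum = 0+0+0+0+14+13 = 27.
Difference = 36 − 27 = 9.

9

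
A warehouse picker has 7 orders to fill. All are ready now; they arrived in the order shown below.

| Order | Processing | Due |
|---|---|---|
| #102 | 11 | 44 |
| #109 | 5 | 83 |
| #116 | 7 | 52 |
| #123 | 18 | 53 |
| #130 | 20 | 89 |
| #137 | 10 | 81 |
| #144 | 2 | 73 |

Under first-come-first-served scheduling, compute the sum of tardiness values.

0

FIFO (arrival order): #102 #109 #116 #123 #130 #137 #144.
#102: 0→11, due 44, tardiness 0
#109: 11→16, due 83, tardiness 0
#116: 16→23, due 52, tardiness 0
#123: 23→41, due 53, tardiness 0
#130: 41→61, due 89, tardiness 0
#137: 61→71, due 81, tardiness 0
#144: 71→73, due 73, tardiness 0
Sum = 0+0+0+0+0+0+0 = 0.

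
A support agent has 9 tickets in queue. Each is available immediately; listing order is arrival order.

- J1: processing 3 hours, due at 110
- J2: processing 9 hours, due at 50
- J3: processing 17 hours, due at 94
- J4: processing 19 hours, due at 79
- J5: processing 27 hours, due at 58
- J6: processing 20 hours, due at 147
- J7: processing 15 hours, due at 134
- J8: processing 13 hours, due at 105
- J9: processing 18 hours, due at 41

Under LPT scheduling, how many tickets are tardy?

LPT (decreasing processing time): J5 J6 J4 J9 J3 J7 J8 J2 J1.
J5: 0→27, due 58, tardiness 0
J6: 27→47, due 147, tardiness 0
J4: 47→66, due 79, tardiness 0
J9: 66→84, due 41, tardiness 43
J3: 84→101, due 94, tardiness 7
J7: 101→116, due 134, tardiness 0
J8: 116→129, due 105, tardiness 24
J2: 129→138, due 50, tardiness 88
J1: 138→141, due 110, tardiness 31
Late tickets: 5.

5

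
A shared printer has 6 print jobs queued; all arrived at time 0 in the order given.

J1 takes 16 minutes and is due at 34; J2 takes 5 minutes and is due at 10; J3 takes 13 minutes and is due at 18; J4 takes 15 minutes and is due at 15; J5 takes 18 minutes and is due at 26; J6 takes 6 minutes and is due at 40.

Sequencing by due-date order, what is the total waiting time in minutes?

EDD (increasing due date): J2 J4 J3 J5 J1 J6.
J2: waits 0, runs 0→5
J4: waits 5, runs 5→20
J3: waits 20, runs 20→33
J5: waits 33, runs 33→51
J1: waits 51, runs 51→67
J6: waits 67, runs 67→73
Sum = 0+5+20+33+51+67 = 176.

176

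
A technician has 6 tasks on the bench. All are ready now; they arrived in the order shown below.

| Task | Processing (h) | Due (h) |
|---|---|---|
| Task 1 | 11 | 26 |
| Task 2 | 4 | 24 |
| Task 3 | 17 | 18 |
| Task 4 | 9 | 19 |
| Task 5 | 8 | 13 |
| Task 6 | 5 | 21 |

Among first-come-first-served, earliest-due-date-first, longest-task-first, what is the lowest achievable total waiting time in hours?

148

FIFO (arrival order): Task 1 Task 2 Task 3 Task 4 Task 5 Task 6.
Task 1: waits 0, runs 0→11
Task 2: waits 11, runs 11→15
Task 3: waits 15, runs 15→32
Task 4: waits 32, runs 32→41
Task 5: waits 41, runs 41→49
Task 6: waits 49, runs 49→54
Sum = 0+11+15+32+41+49 = 148.
EDD (increasing due date): Task 5 Task 3 Task 4 Task 6 Task 2 Task 1.
Task 5: waits 0, runs 0→8
Task 3: waits 8, runs 8→25
Task 4: waits 25, runs 25→34
Task 6: waits 34, runs 34→39
Task 2: waits 39, runs 39→43
Task 1: waits 43, runs 43→54
Sum = 0+8+25+34+39+43 = 149.
LPT (decreasing processing time): Task 3 Task 1 Task 4 Task 5 Task 6 Task 2.
Task 3: waits 0, runs 0→17
Task 1: waits 17, runs 17→28
Task 4: waits 28, runs 28→37
Task 5: waits 37, runs 37→45
Task 6: waits 45, runs 45→50
Task 2: waits 50, runs 50→54
Sum = 0+17+28+37+45+50 = 177.
FIFO 148, EDD 149, LPT 177 → minimum 148.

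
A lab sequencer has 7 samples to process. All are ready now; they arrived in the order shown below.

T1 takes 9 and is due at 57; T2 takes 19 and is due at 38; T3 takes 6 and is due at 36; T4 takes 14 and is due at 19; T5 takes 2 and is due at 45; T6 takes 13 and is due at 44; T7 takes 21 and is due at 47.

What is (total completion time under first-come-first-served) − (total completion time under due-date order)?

FIFO (arrival order): T1 T2 T3 T4 T5 T6 T7.
T1: 0→9
T2: 9→28
T3: 28→34
T4: 34→48
T5: 48→50
T6: 50→63
T7: 63→84
Sum = 9+28+34+48+50+63+84 = 316.
EDD (increasing due date): T4 T3 T2 T6 T5 T7 T1.
T4: 0→14
T3: 14→20
T2: 20→39
T6: 39→52
T5: 52→54
T7: 54→75
T1: 75→84
Sum = 14+20+39+52+54+75+84 = 338.
Difference = 316 − 338 = -22.

-22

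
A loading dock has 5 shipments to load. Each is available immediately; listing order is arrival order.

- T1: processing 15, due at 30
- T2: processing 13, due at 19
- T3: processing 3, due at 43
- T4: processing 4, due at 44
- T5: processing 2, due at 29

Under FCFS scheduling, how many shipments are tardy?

2

FIFO (arrival order): T1 T2 T3 T4 T5.
T1: 0→15, due 30, tardiness 0
T2: 15→28, due 19, tardiness 9
T3: 28→31, due 43, tardiness 0
T4: 31→35, due 44, tardiness 0
T5: 35→37, due 29, tardiness 8
Late shipments: 2.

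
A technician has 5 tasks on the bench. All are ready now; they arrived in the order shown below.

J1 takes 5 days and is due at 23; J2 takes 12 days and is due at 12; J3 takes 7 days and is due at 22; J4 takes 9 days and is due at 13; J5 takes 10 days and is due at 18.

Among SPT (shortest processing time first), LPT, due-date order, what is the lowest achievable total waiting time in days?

SPT (increasing processing time): J1 J3 J4 J5 J2.
J1: waits 0, runs 0→5
J3: waits 5, runs 5→12
J4: waits 12, runs 12→21
J5: waits 21, runs 21→31
J2: waits 31, runs 31→43
Sum = 0+5+12+21+31 = 69.
LPT (decreasing processing time): J2 J5 J4 J3 J1.
J2: waits 0, runs 0→12
J5: waits 12, runs 12→22
J4: waits 22, runs 22→31
J3: waits 31, runs 31→38
J1: waits 38, runs 38→43
Sum = 0+12+22+31+38 = 103.
EDD (increasing due date): J2 J4 J5 J3 J1.
J2: waits 0, runs 0→12
J4: waits 12, runs 12→21
J5: waits 21, runs 21→31
J3: waits 31, runs 31→38
J1: waits 38, runs 38→43
Sum = 0+12+21+31+38 = 102.
SPT 69, LPT 103, EDD 102 → minimum 69.

69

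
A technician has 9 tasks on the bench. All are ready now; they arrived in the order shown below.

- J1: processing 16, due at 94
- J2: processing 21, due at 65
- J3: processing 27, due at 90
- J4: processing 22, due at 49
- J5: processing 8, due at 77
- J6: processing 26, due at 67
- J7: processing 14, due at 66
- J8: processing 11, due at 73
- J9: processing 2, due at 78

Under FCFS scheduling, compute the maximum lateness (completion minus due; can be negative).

72

FIFO (arrival order): J1 J2 J3 J4 J5 J6 J7 J8 J9.
J1: 0→16, due 94, lateness -78
J2: 16→37, due 65, lateness -28
J3: 37→64, due 90, lateness -26
J4: 64→86, due 49, lateness 37
J5: 86→94, due 77, lateness 17
J6: 94→120, due 67, lateness 53
J7: 120→134, due 66, lateness 68
J8: 134→145, due 73, lateness 72
J9: 145→147, due 78, lateness 69
Maximum = 72.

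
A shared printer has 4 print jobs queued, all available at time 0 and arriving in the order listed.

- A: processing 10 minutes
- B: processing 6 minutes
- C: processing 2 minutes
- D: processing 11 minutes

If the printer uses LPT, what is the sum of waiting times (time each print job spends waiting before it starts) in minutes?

LPT (decreasing processing time): D A B C.
D: waits 0, runs 0→11
A: waits 11, runs 11→21
B: waits 21, runs 21→27
C: waits 27, runs 27→29
Sum = 0+11+21+27 = 59.

59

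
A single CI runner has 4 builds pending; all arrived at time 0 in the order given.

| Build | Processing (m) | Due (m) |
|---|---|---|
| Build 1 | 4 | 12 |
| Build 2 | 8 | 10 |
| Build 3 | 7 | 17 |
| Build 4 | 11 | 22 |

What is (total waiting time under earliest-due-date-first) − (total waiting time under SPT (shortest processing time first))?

5

EDD (increasing due date): Build 2 Build 1 Build 3 Build 4.
Build 2: waits 0, runs 0→8
Build 1: waits 8, runs 8→12
Build 3: waits 12, runs 12→19
Build 4: waits 19, runs 19→30
Sum = 0+8+12+19 = 39.
SPT (increasing processing time): Build 1 Build 3 Build 2 Build 4.
Build 1: waits 0, runs 0→4
Build 3: waits 4, runs 4→11
Build 2: waits 11, runs 11→19
Build 4: waits 19, runs 19→30
Sum = 0+4+11+19 = 34.
Difference = 39 − 34 = 5.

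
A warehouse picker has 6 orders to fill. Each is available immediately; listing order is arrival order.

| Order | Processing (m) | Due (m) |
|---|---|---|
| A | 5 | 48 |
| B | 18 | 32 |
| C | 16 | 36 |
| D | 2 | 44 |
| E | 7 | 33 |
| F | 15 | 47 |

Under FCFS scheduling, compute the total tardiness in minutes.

34

FIFO (arrival order): A B C D E F.
A: 0→5, due 48, tardiness 0
B: 5→23, due 32, tardiness 0
C: 23→39, due 36, tardiness 3
D: 39→41, due 44, tardiness 0
E: 41→48, due 33, tardiness 15
F: 48→63, due 47, tardiness 16
Sum = 0+0+3+0+15+16 = 34.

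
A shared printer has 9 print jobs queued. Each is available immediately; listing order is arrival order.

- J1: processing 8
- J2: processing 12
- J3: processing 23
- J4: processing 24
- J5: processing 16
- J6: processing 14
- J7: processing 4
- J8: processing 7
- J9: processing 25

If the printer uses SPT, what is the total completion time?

496

SPT (increasing processing time): J7 J8 J1 J2 J6 J5 J3 J4 J9.
J7: 0→4
J8: 4→11
J1: 11→19
J2: 19→31
J6: 31→45
J5: 45→61
J3: 61→84
J4: 84→108
J9: 108→133
Sum = 4+11+19+31+45+61+84+108+133 = 496.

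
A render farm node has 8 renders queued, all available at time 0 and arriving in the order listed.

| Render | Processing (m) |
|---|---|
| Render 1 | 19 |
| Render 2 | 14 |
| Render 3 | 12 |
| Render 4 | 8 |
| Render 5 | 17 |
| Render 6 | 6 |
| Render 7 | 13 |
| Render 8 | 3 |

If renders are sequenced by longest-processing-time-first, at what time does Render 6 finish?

LPT (decreasing processing time): Render 1 Render 5 Render 2 Render 7 Render 3 Render 4 Render 6 Render 8.
Render 1: 0→19
Render 5: 19→36
Render 2: 36→50
Render 7: 50→63
Render 3: 63→75
Render 4: 75→83
Render 6: 83→89

89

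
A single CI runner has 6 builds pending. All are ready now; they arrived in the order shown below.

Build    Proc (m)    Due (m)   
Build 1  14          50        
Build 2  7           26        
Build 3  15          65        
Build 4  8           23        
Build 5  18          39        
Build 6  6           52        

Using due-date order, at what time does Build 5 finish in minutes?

33

EDD (increasing due date): Build 4 Build 2 Build 5 Build 1 Build 6 Build 3.
Build 4: 0→8
Build 2: 8→15
Build 5: 15→33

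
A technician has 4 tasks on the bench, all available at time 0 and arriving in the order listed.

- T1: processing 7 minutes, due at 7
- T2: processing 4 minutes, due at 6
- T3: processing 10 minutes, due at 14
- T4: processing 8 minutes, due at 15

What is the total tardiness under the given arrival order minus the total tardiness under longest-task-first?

FIFO (arrival order): T1 T2 T3 T4.
T1: 0→7, due 7, tardiness 0
T2: 7→11, due 6, tardiness 5
T3: 11→21, due 14, tardiness 7
T4: 21→29, due 15, tardiness 14
Sum = 0+5+7+14 = 26.
LPT (decreasing processing time): T3 T4 T1 T2.
T3: 0→10, due 14, tardiness 0
T4: 10→18, due 15, tardiness 3
T1: 18→25, due 7, tardiness 18
T2: 25→29, due 6, tardiness 23
Sum = 0+3+18+23 = 44.
Difference = 26 − 44 = -18.

-18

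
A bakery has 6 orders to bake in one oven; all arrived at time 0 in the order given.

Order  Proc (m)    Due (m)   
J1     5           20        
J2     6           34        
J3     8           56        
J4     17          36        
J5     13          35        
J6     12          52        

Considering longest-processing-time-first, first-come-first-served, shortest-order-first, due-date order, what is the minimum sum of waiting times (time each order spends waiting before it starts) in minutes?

110

LPT (decreasing processing time): J4 J5 J6 J3 J2 J1.
J4: waits 0, runs 0→17
J5: waits 17, runs 17→30
J6: waits 30, runs 30→42
J3: waits 42, runs 42→50
J2: waits 50, runs 50→56
J1: waits 56, runs 56→61
Sum = 0+17+30+42+50+56 = 195.
FIFO (arrival order): J1 J2 J3 J4 J5 J6.
J1: waits 0, runs 0→5
J2: waits 5, runs 5→11
J3: waits 11, runs 11→19
J4: waits 19, runs 19→36
J5: waits 36, runs 36→49
J6: waits 49, runs 49→61
Sum = 0+5+11+19+36+49 = 120.
SPT (increasing processing time): J1 J2 J3 J6 J5 J4.
J1: waits 0, runs 0→5
J2: waits 5, runs 5→11
J3: waits 11, runs 11→19
J6: waits 19, runs 19→31
J5: waits 31, runs 31→44
J4: waits 44, runs 44→61
Sum = 0+5+11+19+31+44 = 110.
EDD (increasing due date): J1 J2 J5 J4 J6 J3.
J1: waits 0, runs 0→5
J2: waits 5, runs 5→11
J5: waits 11, runs 11→24
J4: waits 24, runs 24→41
J6: waits 41, runs 41→53
J3: waits 53, runs 53→61
Sum = 0+5+11+24+41+53 = 134.
LPT 195, FIFO 120, SPT 110, EDD 134 → minimum 110.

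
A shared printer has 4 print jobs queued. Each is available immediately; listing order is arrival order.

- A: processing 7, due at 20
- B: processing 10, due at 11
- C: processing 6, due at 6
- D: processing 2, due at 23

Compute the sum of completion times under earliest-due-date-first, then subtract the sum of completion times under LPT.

-5

EDD (increasing due date): C B A D.
C: 0→6
B: 6→16
A: 16→23
D: 23→25
Sum = 6+16+23+25 = 70.
LPT (decreasing processing time): B A C D.
B: 0→10
A: 10→17
C: 17→23
D: 23→25
Sum = 10+17+23+25 = 75.
Difference = 70 − 75 = -5.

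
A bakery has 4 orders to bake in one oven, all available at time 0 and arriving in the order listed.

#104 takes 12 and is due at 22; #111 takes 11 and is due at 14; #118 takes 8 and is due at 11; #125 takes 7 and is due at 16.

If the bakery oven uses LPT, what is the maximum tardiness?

LPT (decreasing processing time): #104 #111 #118 #125.
#104: 0→12, due 22, tardiness 0
#111: 12→23, due 14, tardiness 9
#118: 23→31, due 11, tardiness 20
#125: 31→38, due 16, tardiness 22
Maximum = 22.

22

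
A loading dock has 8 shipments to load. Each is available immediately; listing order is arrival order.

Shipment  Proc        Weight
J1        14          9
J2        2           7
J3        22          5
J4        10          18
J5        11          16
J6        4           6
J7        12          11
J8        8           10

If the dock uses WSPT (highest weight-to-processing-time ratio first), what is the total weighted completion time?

WSPT (decreasing weight/processing-time ratio): J2 J4 J6 J5 J8 J7 J1 J3.
J2: finishes 2, weight 7, w·C = 14
J4: finishes 12, weight 18, w·C = 216
J6: finishes 16, weight 6, w·C = 96
J5: finishes 27, weight 16, w·C = 432
J8: finishes 35, weight 10, w·C = 350
J7: finishes 47, weight 11, w·C = 517
J1: finishes 61, weight 9, w·C = 549
J3: finishes 83, weight 5, w·C = 415
Sum = 14+216+96+432+350+517+549+415 = 2589.

2589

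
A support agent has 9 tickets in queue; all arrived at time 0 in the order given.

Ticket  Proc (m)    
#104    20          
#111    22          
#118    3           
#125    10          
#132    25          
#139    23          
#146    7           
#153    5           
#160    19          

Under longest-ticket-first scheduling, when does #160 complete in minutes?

109

LPT (decreasing processing time): #132 #139 #111 #104 #160 #125 #146 #153 #118.
#132: 0→25
#139: 25→48
#111: 48→70
#104: 70→90
#160: 90→109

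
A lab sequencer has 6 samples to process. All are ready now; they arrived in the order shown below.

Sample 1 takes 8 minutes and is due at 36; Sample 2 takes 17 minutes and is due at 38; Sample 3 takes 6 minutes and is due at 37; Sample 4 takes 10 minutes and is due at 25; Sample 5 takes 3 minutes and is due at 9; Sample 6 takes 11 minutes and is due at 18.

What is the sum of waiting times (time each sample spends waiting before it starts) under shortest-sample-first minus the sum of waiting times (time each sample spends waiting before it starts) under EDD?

-17

SPT (increasing processing time): Sample 5 Sample 3 Sample 1 Sample 4 Sample 6 Sample 2.
Sample 5: waits 0, runs 0→3
Sample 3: waits 3, runs 3→9
Sample 1: waits 9, runs 9→17
Sample 4: waits 17, runs 17→27
Sample 6: waits 27, runs 27→38
Sample 2: waits 38, runs 38→55
Sum = 0+3+9+17+27+38 = 94.
EDD (increasing due date): Sample 5 Sample 6 Sample 4 Sample 1 Sample 3 Sample 2.
Sample 5: waits 0, runs 0→3
Sample 6: waits 3, runs 3→14
Sample 4: waits 14, runs 14→24
Sample 1: waits 24, runs 24→32
Sample 3: waits 32, runs 32→38
Sample 2: waits 38, runs 38→55
Sum = 0+3+14+24+32+38 = 111.
Difference = 94 − 111 = -17.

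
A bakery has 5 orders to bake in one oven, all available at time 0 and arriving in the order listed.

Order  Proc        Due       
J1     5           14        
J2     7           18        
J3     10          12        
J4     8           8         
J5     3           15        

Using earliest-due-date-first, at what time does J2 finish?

33

EDD (increasing due date): J4 J3 J1 J5 J2.
J4: 0→8
J3: 8→18
J1: 18→23
J5: 23→26
J2: 26→33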